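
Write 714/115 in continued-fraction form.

[6; 4, 1, 3, 1, 4]

Run the Euclidean algorithm on 714 and 115; the successive quotients are the partial quotients a_0, a_1, ... (each step inverts the fractional part left over by the previous one):
  714 = 6*115 + 24, so a_0 = 6.
  115 = 4*24 + 19, so a_1 = 4.
  24 = 1*19 + 5, so a_2 = 1.
  19 = 3*5 + 4, so a_3 = 3.
  5 = 1*4 + 1, so a_4 = 1.
  4 = 4*1 + 0, so a_5 = 4.
The remainder reaches 0 after 6 divisions, so the expansion has 6 partial quotients, read off in order.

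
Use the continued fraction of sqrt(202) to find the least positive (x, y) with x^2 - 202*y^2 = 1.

(x, y) = (19731763, 1388322)

First expand sqrt(202) as a continued fraction. With x_i = (sqrt(202) + m_i)/d_i and (m_0, d_0) = (0, 1): a_0 = floor(sqrt(202)) = 14, since 14^2 = 196 <= 202 < 225 = 15^2.
Iterate m_{i+1} = d_i*a_i - m_i, d_{i+1} = (202 - m_{i+1}^2)/d_i, a_{i+1} = floor((a_0 + m_{i+1})/d_{i+1}):
  m_1 = 1*14 - 0 = 14, d_1 = (202 - 14^2)/1 = 6/1 = 6, a_1 = floor((14 + 14)/6) = 4.
  m_2 = 6*4 - 14 = 10, d_2 = (202 - 10^2)/6 = 102/6 = 17, a_2 = floor((14 + 10)/17) = 1.
  m_3 = 17*1 - 10 = 7, d_3 = (202 - 7^2)/17 = 153/17 = 9, a_3 = floor((14 + 7)/9) = 2.
  m_4 = 9*2 - 7 = 11, d_4 = (202 - 11^2)/9 = 81/9 = 9, a_4 = floor((14 + 11)/9) = 2.
  m_5 = 9*2 - 11 = 7, d_5 = (202 - 7^2)/9 = 153/9 = 17, a_5 = floor((14 + 7)/17) = 1.
  m_6 = 17*1 - 7 = 10, d_6 = (202 - 10^2)/17 = 102/17 = 6, a_6 = floor((14 + 10)/6) = 4.
  m_7 = 6*4 - 10 = 14, d_7 = (202 - 14^2)/6 = 6/6 = 1, a_7 = floor((14 + 14)/1) = 28.
  m_8 = 1*28 - 14 = 14, d_8 = (202 - 14^2)/1 = 6/1 = 6: (m_8, d_8) = (m_1, d_1) = (14, 6), so from here the quotients repeat a_1, ..., a_7; the period length is 7.
So sqrt(202) = [14; (4, 1, 2, 2, 1, 4, 28)] with period length k = 7.
k is odd, so (p_{k-1}, q_{k-1}) only solves x^2 - 202y^2 = -1 and the fundamental solution of x^2 - 202y^2 = 1 is (p_{2k-1}, q_{2k-1}) = (p_13, q_13); compute convergents through index 13, running through the period twice.
Convergents (p_i = a_i*p_{i-1} + p_{i-2}, q_i = a_i*q_{i-1} + q_{i-2} with p_{-2}=0, p_{-1}=1, q_{-2}=1, q_{-1}=0):
  i=0: a_0=14, p_0 = 14*1 + 0 = 14, q_0 = 14*0 + 1 = 1.
  i=1: a_1=4, p_1 = 4*14 + 1 = 57, q_1 = 4*1 + 0 = 4.
  i=2: a_2=1, p_2 = 1*57 + 14 = 71, q_2 = 1*4 + 1 = 5.
  i=3: a_3=2, p_3 = 2*71 + 57 = 199, q_3 = 2*5 + 4 = 14.
  i=4: a_4=2, p_4 = 2*199 + 71 = 469, q_4 = 2*14 + 5 = 33.
  i=5: a_5=1, p_5 = 1*469 + 199 = 668, q_5 = 1*33 + 14 = 47.
  i=6: a_6=4, p_6 = 4*668 + 469 = 3141, q_6 = 4*47 + 33 = 221.
  i=7: a_7=28, p_7 = 28*3141 + 668 = 88616, q_7 = 28*221 + 47 = 6235.
  i=8: a_8=4, p_8 = 4*88616 + 3141 = 357605, q_8 = 4*6235 + 221 = 25161.
  i=9: a_9=1, p_9 = 1*357605 + 88616 = 446221, q_9 = 1*25161 + 6235 = 31396.
  i=10: a_10=2, p_10 = 2*446221 + 357605 = 1250047, q_10 = 2*31396 + 25161 = 87953.
  i=11: a_11=2, p_11 = 2*1250047 + 446221 = 2946315, q_11 = 2*87953 + 31396 = 207302.
  i=12: a_12=1, p_12 = 1*2946315 + 1250047 = 4196362, q_12 = 1*207302 + 87953 = 295255.
  i=13: a_13=4, p_13 = 4*4196362 + 2946315 = 19731763, q_13 = 4*295255 + 207302 = 1388322.
Indeed p_6^2 - 202*q_6^2 = 9865881 - 9865882 = -1, not +1.
Check: 19731763^2 - 202*1388322^2 = 389342471088169 - 389342471088168 = 1, so (x, y) = (19731763, 1388322) solves the equation, and by the theorem it is the least positive solution.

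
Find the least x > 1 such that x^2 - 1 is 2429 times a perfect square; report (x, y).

First expand sqrt(2429) as a continued fraction. With x_i = (sqrt(2429) + m_i)/d_i and (m_0, d_0) = (0, 1): a_0 = floor(sqrt(2429)) = 49, since 49^2 = 2401 <= 2429 < 2500 = 50^2.
Iterate m_{i+1} = d_i*a_i - m_i, d_{i+1} = (2429 - m_{i+1}^2)/d_i, a_{i+1} = floor((a_0 + m_{i+1})/d_{i+1}):
  m_1 = 1*49 - 0 = 49, d_1 = (2429 - 49^2)/1 = 28/1 = 28, a_1 = floor((49 + 49)/28) = 3.
  m_2 = 28*3 - 49 = 35, d_2 = (2429 - 35^2)/28 = 1204/28 = 43, a_2 = floor((49 + 35)/43) = 1.
  m_3 = 43*1 - 35 = 8, d_3 = (2429 - 8^2)/43 = 2365/43 = 55, a_3 = floor((49 + 8)/55) = 1.
  m_4 = 55*1 - 8 = 47, d_4 = (2429 - 47^2)/55 = 220/55 = 4, a_4 = floor((49 + 47)/4) = 24.
  m_5 = 4*24 - 47 = 49, d_5 = (2429 - 49^2)/4 = 28/4 = 7, a_5 = floor((49 + 49)/7) = 14.
  m_6 = 7*14 - 49 = 49, d_6 = (2429 - 49^2)/7 = 28/7 = 4, a_6 = floor((49 + 49)/4) = 24.
  m_7 = 4*24 - 49 = 47, d_7 = (2429 - 47^2)/4 = 220/4 = 55, a_7 = floor((49 + 47)/55) = 1.
  m_8 = 55*1 - 47 = 8, d_8 = (2429 - 8^2)/55 = 2365/55 = 43, a_8 = floor((49 + 8)/43) = 1.
  m_9 = 43*1 - 8 = 35, d_9 = (2429 - 35^2)/43 = 1204/43 = 28, a_9 = floor((49 + 35)/28) = 3.
  m_10 = 28*3 - 35 = 49, d_10 = (2429 - 49^2)/28 = 28/28 = 1, a_10 = floor((49 + 49)/1) = 98.
  m_11 = 1*98 - 49 = 49, d_11 = (2429 - 49^2)/1 = 28/1 = 28: (m_11, d_11) = (m_1, d_1) = (49, 28), so from here the quotients repeat a_1, ..., a_10; the period length is 10.
So sqrt(2429) = [49; (3, 1, 1, 24, 14, 24, 1, 1, 3, 98)] with period length k = 10.
k is even, so the fundamental solution of x^2 - 2429y^2 = 1 is (p_{k-1}, q_{k-1}) = (p_9, q_9); compute convergents through index 9.
Convergents (p_i = a_i*p_{i-1} + p_{i-2}, q_i = a_i*q_{i-1} + q_{i-2} with p_{-2}=0, p_{-1}=1, q_{-2}=1, q_{-1}=0):
  i=0: a_0=49, p_0 = 49*1 + 0 = 49, q_0 = 49*0 + 1 = 1.
  i=1: a_1=3, p_1 = 3*49 + 1 = 148, q_1 = 3*1 + 0 = 3.
  i=2: a_2=1, p_2 = 1*148 + 49 = 197, q_2 = 1*3 + 1 = 4.
  i=3: a_3=1, p_3 = 1*197 + 148 = 345, q_3 = 1*4 + 3 = 7.
  i=4: a_4=24, p_4 = 24*345 + 197 = 8477, q_4 = 24*7 + 4 = 172.
  i=5: a_5=14, p_5 = 14*8477 + 345 = 119023, q_5 = 14*172 + 7 = 2415.
  i=6: a_6=24, p_6 = 24*119023 + 8477 = 2865029, q_6 = 24*2415 + 172 = 58132.
  i=7: a_7=1, p_7 = 1*2865029 + 119023 = 2984052, q_7 = 1*58132 + 2415 = 60547.
  i=8: a_8=1, p_8 = 1*2984052 + 2865029 = 5849081, q_8 = 1*60547 + 58132 = 118679.
  i=9: a_9=3, p_9 = 3*5849081 + 2984052 = 20531295, q_9 = 3*118679 + 60547 = 416584.
Check: 20531295^2 - 2429*416584^2 = 421534074377025 - 421534074377024 = 1, so (x, y) = (20531295, 416584) solves the equation, and by the theorem it is the least positive solution.

(x, y) = (20531295, 416584)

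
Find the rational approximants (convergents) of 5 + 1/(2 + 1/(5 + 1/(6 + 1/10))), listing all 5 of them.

Using the convergent recurrence p_i = a_i*p_{i-1} + p_{i-2}, q_i = a_i*q_{i-1} + q_{i-2} with p_{-2}=0, p_{-1}=1, q_{-2}=1, q_{-1}=0:
  i=0: a_0=5, p_0 = 5*1 + 0 = 5, q_0 = 5*0 + 1 = 1.
  i=1: a_1=2, p_1 = 2*5 + 1 = 11, q_1 = 2*1 + 0 = 2.
  i=2: a_2=5, p_2 = 5*11 + 5 = 60, q_2 = 5*2 + 1 = 11.
  i=3: a_3=6, p_3 = 6*60 + 11 = 371, q_3 = 6*11 + 2 = 68.
  i=4: a_4=10, p_4 = 10*371 + 60 = 3770, q_4 = 10*68 + 11 = 691.

5/1, 11/2, 60/11, 371/68, 3770/691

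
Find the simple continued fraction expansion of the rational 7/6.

Run the Euclidean algorithm on 7 and 6; the successive quotients are the partial quotients a_0, a_1, ... (each step inverts the fractional part left over by the previous one):
  7 = 1*6 + 1, so a_0 = 1.
  6 = 6*1 + 0, so a_1 = 6.
The remainder reaches 0 after 2 divisions, so the expansion has 2 partial quotients, read off in order.

[1; 6]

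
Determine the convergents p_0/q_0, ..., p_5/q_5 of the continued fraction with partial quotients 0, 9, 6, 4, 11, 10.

Using the convergent recurrence p_i = a_i*p_{i-1} + p_{i-2}, q_i = a_i*q_{i-1} + q_{i-2} with p_{-2}=0, p_{-1}=1, q_{-2}=1, q_{-1}=0:
  i=0: a_0=0, p_0 = 0*1 + 0 = 0, q_0 = 0*0 + 1 = 1.
  i=1: a_1=9, p_1 = 9*0 + 1 = 1, q_1 = 9*1 + 0 = 9.
  i=2: a_2=6, p_2 = 6*1 + 0 = 6, q_2 = 6*9 + 1 = 55.
  i=3: a_3=4, p_3 = 4*6 + 1 = 25, q_3 = 4*55 + 9 = 229.
  i=4: a_4=11, p_4 = 11*25 + 6 = 281, q_4 = 11*229 + 55 = 2574.
  i=5: a_5=10, p_5 = 10*281 + 25 = 2835, q_5 = 10*2574 + 229 = 25969.

0/1, 1/9, 6/55, 25/229, 281/2574, 2835/25969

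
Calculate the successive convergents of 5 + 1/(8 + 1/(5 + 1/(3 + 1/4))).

Using the convergent recurrence p_i = a_i*p_{i-1} + p_{i-2}, q_i = a_i*q_{i-1} + q_{i-2} with p_{-2}=0, p_{-1}=1, q_{-2}=1, q_{-1}=0:
  i=0: a_0=5, p_0 = 5*1 + 0 = 5, q_0 = 5*0 + 1 = 1.
  i=1: a_1=8, p_1 = 8*5 + 1 = 41, q_1 = 8*1 + 0 = 8.
  i=2: a_2=5, p_2 = 5*41 + 5 = 210, q_2 = 5*8 + 1 = 41.
  i=3: a_3=3, p_3 = 3*210 + 41 = 671, q_3 = 3*41 + 8 = 131.
  i=4: a_4=4, p_4 = 4*671 + 210 = 2894, q_4 = 4*131 + 41 = 565.

5/1, 41/8, 210/41, 671/131, 2894/565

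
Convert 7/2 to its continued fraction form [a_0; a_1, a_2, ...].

Run the Euclidean algorithm on 7 and 2; the successive quotients are the partial quotients a_0, a_1, ... (each step inverts the fractional part left over by the previous one):
  7 = 3*2 + 1, so a_0 = 3.
  2 = 2*1 + 0, so a_1 = 2.
The remainder reaches 0 after 2 divisions, so the expansion has 2 partial quotients, read off in order.

[3; 2]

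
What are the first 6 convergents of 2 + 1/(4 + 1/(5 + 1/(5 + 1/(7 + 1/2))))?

2/1, 9/4, 47/21, 244/109, 1755/784, 3754/1677

Using the convergent recurrence p_i = a_i*p_{i-1} + p_{i-2}, q_i = a_i*q_{i-1} + q_{i-2} with p_{-2}=0, p_{-1}=1, q_{-2}=1, q_{-1}=0:
  i=0: a_0=2, p_0 = 2*1 + 0 = 2, q_0 = 2*0 + 1 = 1.
  i=1: a_1=4, p_1 = 4*2 + 1 = 9, q_1 = 4*1 + 0 = 4.
  i=2: a_2=5, p_2 = 5*9 + 2 = 47, q_2 = 5*4 + 1 = 21.
  i=3: a_3=5, p_3 = 5*47 + 9 = 244, q_3 = 5*21 + 4 = 109.
  i=4: a_4=7, p_4 = 7*244 + 47 = 1755, q_4 = 7*109 + 21 = 784.
  i=5: a_5=2, p_5 = 2*1755 + 244 = 3754, q_5 = 2*784 + 109 = 1677.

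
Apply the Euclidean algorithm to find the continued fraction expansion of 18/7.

Run the Euclidean algorithm on 18 and 7; the successive quotients are the partial quotients a_0, a_1, ... (each step inverts the fractional part left over by the previous one):
  18 = 2*7 + 4, so a_0 = 2.
  7 = 1*4 + 3, so a_1 = 1.
  4 = 1*3 + 1, so a_2 = 1.
  3 = 3*1 + 0, so a_3 = 3.
The remainder reaches 0 after 4 divisions, so the expansion has 4 partial quotients, read off in order.

[2; 1, 1, 3]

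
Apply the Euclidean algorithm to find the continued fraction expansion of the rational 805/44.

Run the Euclidean algorithm on 805 and 44; the successive quotients are the partial quotients a_0, a_1, ... (each step inverts the fractional part left over by the previous one):
  805 = 18*44 + 13, so a_0 = 18.
  44 = 3*13 + 5, so a_1 = 3.
  13 = 2*5 + 3, so a_2 = 2.
  5 = 1*3 + 2, so a_3 = 1.
  3 = 1*2 + 1, so a_4 = 1.
  2 = 2*1 + 0, so a_5 = 2.
The remainder reaches 0 after 6 divisions, so the expansion has 6 partial quotients, read off in order.

[18; 3, 2, 1, 1, 2]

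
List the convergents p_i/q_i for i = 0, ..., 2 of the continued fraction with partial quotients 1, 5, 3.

1/1, 6/5, 19/16

Using the convergent recurrence p_i = a_i*p_{i-1} + p_{i-2}, q_i = a_i*q_{i-1} + q_{i-2} with p_{-2}=0, p_{-1}=1, q_{-2}=1, q_{-1}=0:
  i=0: a_0=1, p_0 = 1*1 + 0 = 1, q_0 = 1*0 + 1 = 1.
  i=1: a_1=5, p_1 = 5*1 + 1 = 6, q_1 = 5*1 + 0 = 5.
  i=2: a_2=3, p_2 = 3*6 + 1 = 19, q_2 = 3*5 + 1 = 16.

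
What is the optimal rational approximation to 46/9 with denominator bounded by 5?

26/5

Expand x = 46/9 as a continued fraction with the Euclidean algorithm:
  46 = 5*9 + 1, so a_0 = 5.
  9 = 9*1 + 0, so a_1 = 9.
so x = [5; 9].
Convergents (p_i = a_i*p_{i-1} + p_{i-2}, q_i = a_i*q_{i-1} + q_{i-2} with p_{-2}=0, p_{-1}=1, q_{-2}=1, q_{-1}=0), until the denominator exceeds 5:
  i=0: a_0=5, p_0 = 5*1 + 0 = 5, q_0 = 5*0 + 1 = 1.
  i=1: a_1=9, p_1 = 9*5 + 1 = 46, q_1 = 9*1 + 0 = 9.
q_1 = 9 > 5, so the last convergent with denominator <= 5 is p_0/q_0 = 5/1.
The closest fraction with denominator <= 5 is either p_0/q_0 or the intermediate fraction (k*p_0 + p_{-1})/(k*q_0 + q_{-1}) with the largest k >= 1 whose denominator stays <= 5; these approach x as k grows, and every other convergent or intermediate fraction in range is farther away.
Largest k: floor((5 - q_{-1})/q_0) = floor((5 - 0)/1) = 5 (using the seeds p_{-1} = 1, q_{-1} = 0).
That gives (5*5 + 1)/(5*1 + 0) = 26/5.
Compare the errors: |x - 5/1| = |46*1 - 5*9|/(9*1) = 1/9, and |x - 26/5| = |46*5 - 26*9|/(9*5) = 4/45.
Cross-multiplying, 4*9 = 36 < 45 = 1*45, so 4/45 is smaller: the intermediate fraction 26/5 is closer to x than 5/1.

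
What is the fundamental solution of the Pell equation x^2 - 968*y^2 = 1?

(x, y) = (19601, 630)

First expand sqrt(968) as a continued fraction. With x_i = (sqrt(968) + m_i)/d_i and (m_0, d_0) = (0, 1): a_0 = floor(sqrt(968)) = 31, since 31^2 = 961 <= 968 < 1024 = 32^2.
Iterate m_{i+1} = d_i*a_i - m_i, d_{i+1} = (968 - m_{i+1}^2)/d_i, a_{i+1} = floor((a_0 + m_{i+1})/d_{i+1}):
  m_1 = 1*31 - 0 = 31, d_1 = (968 - 31^2)/1 = 7/1 = 7, a_1 = floor((31 + 31)/7) = 8.
  m_2 = 7*8 - 31 = 25, d_2 = (968 - 25^2)/7 = 343/7 = 49, a_2 = floor((31 + 25)/49) = 1.
  m_3 = 49*1 - 25 = 24, d_3 = (968 - 24^2)/49 = 392/49 = 8, a_3 = floor((31 + 24)/8) = 6.
  m_4 = 8*6 - 24 = 24, d_4 = (968 - 24^2)/8 = 392/8 = 49, a_4 = floor((31 + 24)/49) = 1.
  m_5 = 49*1 - 24 = 25, d_5 = (968 - 25^2)/49 = 343/49 = 7, a_5 = floor((31 + 25)/7) = 8.
  m_6 = 7*8 - 25 = 31, d_6 = (968 - 31^2)/7 = 7/7 = 1, a_6 = floor((31 + 31)/1) = 62.
  m_7 = 1*62 - 31 = 31, d_7 = (968 - 31^2)/1 = 7/1 = 7: (m_7, d_7) = (m_1, d_1) = (31, 7), so from here the quotients repeat a_1, ..., a_6; the period length is 6.
So sqrt(968) = [31; (8, 1, 6, 1, 8, 62)] with period length k = 6.
k is even, so the fundamental solution of x^2 - 968y^2 = 1 is (p_{k-1}, q_{k-1}) = (p_5, q_5); compute convergents through index 5.
Convergents (p_i = a_i*p_{i-1} + p_{i-2}, q_i = a_i*q_{i-1} + q_{i-2} with p_{-2}=0, p_{-1}=1, q_{-2}=1, q_{-1}=0):
  i=0: a_0=31, p_0 = 31*1 + 0 = 31, q_0 = 31*0 + 1 = 1.
  i=1: a_1=8, p_1 = 8*31 + 1 = 249, q_1 = 8*1 + 0 = 8.
  i=2: a_2=1, p_2 = 1*249 + 31 = 280, q_2 = 1*8 + 1 = 9.
  i=3: a_3=6, p_3 = 6*280 + 249 = 1929, q_3 = 6*9 + 8 = 62.
  i=4: a_4=1, p_4 = 1*1929 + 280 = 2209, q_4 = 1*62 + 9 = 71.
  i=5: a_5=8, p_5 = 8*2209 + 1929 = 19601, q_5 = 8*71 + 62 = 630.
Check: 19601^2 - 968*630^2 = 384199201 - 384199200 = 1, so (x, y) = (19601, 630) solves the equation, and by the theorem it is the least positive solution.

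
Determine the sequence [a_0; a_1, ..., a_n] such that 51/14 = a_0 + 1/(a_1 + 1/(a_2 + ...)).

Run the Euclidean algorithm on 51 and 14; the successive quotients are the partial quotients a_0, a_1, ... (each step inverts the fractional part left over by the previous one):
  51 = 3*14 + 9, so a_0 = 3.
  14 = 1*9 + 5, so a_1 = 1.
  9 = 1*5 + 4, so a_2 = 1.
  5 = 1*4 + 1, so a_3 = 1.
  4 = 4*1 + 0, so a_4 = 4.
The remainder reaches 0 after 5 divisions, so the expansion has 5 partial quotients, read off in order.

[3; 1, 1, 1, 4]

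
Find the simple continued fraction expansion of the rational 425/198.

[2; 6, 1, 4, 1, 4]

Run the Euclidean algorithm on 425 and 198; the successive quotients are the partial quotients a_0, a_1, ... (each step inverts the fractional part left over by the previous one):
  425 = 2*198 + 29, so a_0 = 2.
  198 = 6*29 + 24, so a_1 = 6.
  29 = 1*24 + 5, so a_2 = 1.
  24 = 4*5 + 4, so a_3 = 4.
  5 = 1*4 + 1, so a_4 = 1.
  4 = 4*1 + 0, so a_5 = 4.
The remainder reaches 0 after 6 divisions, so the expansion has 6 partial quotients, read off in order.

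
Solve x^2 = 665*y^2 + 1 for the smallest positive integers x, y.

(x, y) = (13719, 532)

First expand sqrt(665) as a continued fraction. With x_i = (sqrt(665) + m_i)/d_i and (m_0, d_0) = (0, 1): a_0 = floor(sqrt(665)) = 25, since 25^2 = 625 <= 665 < 676 = 26^2.
Iterate m_{i+1} = d_i*a_i - m_i, d_{i+1} = (665 - m_{i+1}^2)/d_i, a_{i+1} = floor((a_0 + m_{i+1})/d_{i+1}):
  m_1 = 1*25 - 0 = 25, d_1 = (665 - 25^2)/1 = 40/1 = 40, a_1 = floor((25 + 25)/40) = 1.
  m_2 = 40*1 - 25 = 15, d_2 = (665 - 15^2)/40 = 440/40 = 11, a_2 = floor((25 + 15)/11) = 3.
  m_3 = 11*3 - 15 = 18, d_3 = (665 - 18^2)/11 = 341/11 = 31, a_3 = floor((25 + 18)/31) = 1.
  m_4 = 31*1 - 18 = 13, d_4 = (665 - 13^2)/31 = 496/31 = 16, a_4 = floor((25 + 13)/16) = 2.
  m_5 = 16*2 - 13 = 19, d_5 = (665 - 19^2)/16 = 304/16 = 19, a_5 = floor((25 + 19)/19) = 2.
  m_6 = 19*2 - 19 = 19, d_6 = (665 - 19^2)/19 = 304/19 = 16, a_6 = floor((25 + 19)/16) = 2.
  m_7 = 16*2 - 19 = 13, d_7 = (665 - 13^2)/16 = 496/16 = 31, a_7 = floor((25 + 13)/31) = 1.
  m_8 = 31*1 - 13 = 18, d_8 = (665 - 18^2)/31 = 341/31 = 11, a_8 = floor((25 + 18)/11) = 3.
  m_9 = 11*3 - 18 = 15, d_9 = (665 - 15^2)/11 = 440/11 = 40, a_9 = floor((25 + 15)/40) = 1.
  m_10 = 40*1 - 15 = 25, d_10 = (665 - 25^2)/40 = 40/40 = 1, a_10 = floor((25 + 25)/1) = 50.
  m_11 = 1*50 - 25 = 25, d_11 = (665 - 25^2)/1 = 40/1 = 40: (m_11, d_11) = (m_1, d_1) = (25, 40), so from here the quotients repeat a_1, ..., a_10; the period length is 10.
So sqrt(665) = [25; (1, 3, 1, 2, 2, 2, 1, 3, 1, 50)] with period length k = 10.
k is even, so the fundamental solution of x^2 - 665y^2 = 1 is (p_{k-1}, q_{k-1}) = (p_9, q_9); compute convergents through index 9.
Convergents (p_i = a_i*p_{i-1} + p_{i-2}, q_i = a_i*q_{i-1} + q_{i-2} with p_{-2}=0, p_{-1}=1, q_{-2}=1, q_{-1}=0):
  i=0: a_0=25, p_0 = 25*1 + 0 = 25, q_0 = 25*0 + 1 = 1.
  i=1: a_1=1, p_1 = 1*25 + 1 = 26, q_1 = 1*1 + 0 = 1.
  i=2: a_2=3, p_2 = 3*26 + 25 = 103, q_2 = 3*1 + 1 = 4.
  i=3: a_3=1, p_3 = 1*103 + 26 = 129, q_3 = 1*4 + 1 = 5.
  i=4: a_4=2, p_4 = 2*129 + 103 = 361, q_4 = 2*5 + 4 = 14.
  i=5: a_5=2, p_5 = 2*361 + 129 = 851, q_5 = 2*14 + 5 = 33.
  i=6: a_6=2, p_6 = 2*851 + 361 = 2063, q_6 = 2*33 + 14 = 80.
  i=7: a_7=1, p_7 = 1*2063 + 851 = 2914, q_7 = 1*80 + 33 = 113.
  i=8: a_8=3, p_8 = 3*2914 + 2063 = 10805, q_8 = 3*113 + 80 = 419.
  i=9: a_9=1, p_9 = 1*10805 + 2914 = 13719, q_9 = 1*419 + 113 = 532.
Check: 13719^2 - 665*532^2 = 188210961 - 188210960 = 1, so (x, y) = (13719, 532) solves the equation, and by the theorem it is the least positive solution.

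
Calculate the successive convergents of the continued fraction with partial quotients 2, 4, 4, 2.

2/1, 9/4, 38/17, 85/38

Using the convergent recurrence p_i = a_i*p_{i-1} + p_{i-2}, q_i = a_i*q_{i-1} + q_{i-2} with p_{-2}=0, p_{-1}=1, q_{-2}=1, q_{-1}=0:
  i=0: a_0=2, p_0 = 2*1 + 0 = 2, q_0 = 2*0 + 1 = 1.
  i=1: a_1=4, p_1 = 4*2 + 1 = 9, q_1 = 4*1 + 0 = 4.
  i=2: a_2=4, p_2 = 4*9 + 2 = 38, q_2 = 4*4 + 1 = 17.
  i=3: a_3=2, p_3 = 2*38 + 9 = 85, q_3 = 2*17 + 4 = 38.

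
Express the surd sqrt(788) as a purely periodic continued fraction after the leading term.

Write x_i = (sqrt(788) + m_i)/d_i with (m_0, d_0) = (0, 1). a_0 = floor(sqrt(788)) = 28, since 28^2 = 784 <= 788 < 841 = 29^2.
Iterate m_{i+1} = d_i*a_i - m_i, d_{i+1} = (788 - m_{i+1}^2)/d_i, a_{i+1} = floor((a_0 + m_{i+1})/d_{i+1}):
  m_1 = 1*28 - 0 = 28, d_1 = (788 - 28^2)/1 = 4/1 = 4, a_1 = floor((28 + 28)/4) = 14.
  m_2 = 4*14 - 28 = 28, d_2 = (788 - 28^2)/4 = 4/4 = 1, a_2 = floor((28 + 28)/1) = 56.
  m_3 = 1*56 - 28 = 28, d_3 = (788 - 28^2)/1 = 4/1 = 4: (m_3, d_3) = (m_1, d_1) = (28, 4), so from here the quotients repeat a_1, a_2; the period length is 2.
Hence the expansion of sqrt(788) is a_0 = 28 followed by the repeating block 14, 56 (period 2).

[28; (14, 56)]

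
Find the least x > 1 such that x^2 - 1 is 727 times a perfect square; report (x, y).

First expand sqrt(727) as a continued fraction. With x_i = (sqrt(727) + m_i)/d_i and (m_0, d_0) = (0, 1): a_0 = floor(sqrt(727)) = 26, since 26^2 = 676 <= 727 < 729 = 27^2.
Iterate m_{i+1} = d_i*a_i - m_i, d_{i+1} = (727 - m_{i+1}^2)/d_i, a_{i+1} = floor((a_0 + m_{i+1})/d_{i+1}):
  m_1 = 1*26 - 0 = 26, d_1 = (727 - 26^2)/1 = 51/1 = 51, a_1 = floor((26 + 26)/51) = 1.
  m_2 = 51*1 - 26 = 25, d_2 = (727 - 25^2)/51 = 102/51 = 2, a_2 = floor((26 + 25)/2) = 25.
  m_3 = 2*25 - 25 = 25, d_3 = (727 - 25^2)/2 = 102/2 = 51, a_3 = floor((26 + 25)/51) = 1.
  m_4 = 51*1 - 25 = 26, d_4 = (727 - 26^2)/51 = 51/51 = 1, a_4 = floor((26 + 26)/1) = 52.
  m_5 = 1*52 - 26 = 26, d_5 = (727 - 26^2)/1 = 51/1 = 51: (m_5, d_5) = (m_1, d_1) = (26, 51), so from here the quotients repeat a_1, ..., a_4; the period length is 4.
So sqrt(727) = [26; (1, 25, 1, 52)] with period length k = 4.
k is even, so the fundamental solution of x^2 - 727y^2 = 1 is (p_{k-1}, q_{k-1}) = (p_3, q_3); compute convergents through index 3.
Convergents (p_i = a_i*p_{i-1} + p_{i-2}, q_i = a_i*q_{i-1} + q_{i-2} with p_{-2}=0, p_{-1}=1, q_{-2}=1, q_{-1}=0):
  i=0: a_0=26, p_0 = 26*1 + 0 = 26, q_0 = 26*0 + 1 = 1.
  i=1: a_1=1, p_1 = 1*26 + 1 = 27, q_1 = 1*1 + 0 = 1.
  i=2: a_2=25, p_2 = 25*27 + 26 = 701, q_2 = 25*1 + 1 = 26.
  i=3: a_3=1, p_3 = 1*701 + 27 = 728, q_3 = 1*26 + 1 = 27.
Check: 728^2 - 727*27^2 = 529984 - 529983 = 1, so (x, y) = (728, 27) solves the equation, and by the theorem it is the least positive solution.

(x, y) = (728, 27)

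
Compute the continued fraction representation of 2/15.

Run the Euclidean algorithm on 2 and 15; the successive quotients are the partial quotients a_0, a_1, ... (each step inverts the fractional part left over by the previous one):
  2 = 0*15 + 2, so a_0 = 0.
  15 = 7*2 + 1, so a_1 = 7.
  2 = 2*1 + 0, so a_2 = 2.
The remainder reaches 0 after 3 divisions, so the expansion has 3 partial quotients, read off in order.

[0; 7, 2]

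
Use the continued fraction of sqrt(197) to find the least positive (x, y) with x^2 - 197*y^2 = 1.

(x, y) = (393, 28)

First expand sqrt(197) as a continued fraction. With x_i = (sqrt(197) + m_i)/d_i and (m_0, d_0) = (0, 1): a_0 = floor(sqrt(197)) = 14, since 14^2 = 196 <= 197 < 225 = 15^2.
Iterate m_{i+1} = d_i*a_i - m_i, d_{i+1} = (197 - m_{i+1}^2)/d_i, a_{i+1} = floor((a_0 + m_{i+1})/d_{i+1}):
  m_1 = 1*14 - 0 = 14, d_1 = (197 - 14^2)/1 = 1/1 = 1, a_1 = floor((14 + 14)/1) = 28.
  m_2 = 1*28 - 14 = 14, d_2 = (197 - 14^2)/1 = 1/1 = 1: (m_2, d_2) = (m_1, d_1) = (14, 1), so from here the quotient a_1 repeats; the period length is 1.
So sqrt(197) = [14; (28)] with period length k = 1.
k is odd, so (p_{k-1}, q_{k-1}) only solves x^2 - 197y^2 = -1 and the fundamental solution of x^2 - 197y^2 = 1 is (p_{2k-1}, q_{2k-1}) = (p_1, q_1); compute convergents through index 1, running through the period twice.
Convergents (p_i = a_i*p_{i-1} + p_{i-2}, q_i = a_i*q_{i-1} + q_{i-2} with p_{-2}=0, p_{-1}=1, q_{-2}=1, q_{-1}=0):
  i=0: a_0=14, p_0 = 14*1 + 0 = 14, q_0 = 14*0 + 1 = 1.
  i=1: a_1=28, p_1 = 28*14 + 1 = 393, q_1 = 28*1 + 0 = 28.
Indeed p_0^2 - 197*q_0^2 = 196 - 197 = -1, not +1.
Check: 393^2 - 197*28^2 = 154449 - 154448 = 1, so (x, y) = (393, 28) solves the equation, and by the theorem it is the least positive solution.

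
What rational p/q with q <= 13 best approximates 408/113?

Expand x = 408/113 as a continued fraction with the Euclidean algorithm:
  408 = 3*113 + 69, so a_0 = 3.
  113 = 1*69 + 44, so a_1 = 1.
  69 = 1*44 + 25, so a_2 = 1.
  44 = 1*25 + 19, so a_3 = 1.
  25 = 1*19 + 6, so a_4 = 1.
  19 = 3*6 + 1, so a_5 = 3.
  6 = 6*1 + 0, so a_6 = 6.
so x = [3; 1, 1, 1, 1, 3, 6].
Convergents (p_i = a_i*p_{i-1} + p_{i-2}, q_i = a_i*q_{i-1} + q_{i-2} with p_{-2}=0, p_{-1}=1, q_{-2}=1, q_{-1}=0), until the denominator exceeds 13:
  i=0: a_0=3, p_0 = 3*1 + 0 = 3, q_0 = 3*0 + 1 = 1.
  i=1: a_1=1, p_1 = 1*3 + 1 = 4, q_1 = 1*1 + 0 = 1.
  i=2: a_2=1, p_2 = 1*4 + 3 = 7, q_2 = 1*1 + 1 = 2.
  i=3: a_3=1, p_3 = 1*7 + 4 = 11, q_3 = 1*2 + 1 = 3.
  i=4: a_4=1, p_4 = 1*11 + 7 = 18, q_4 = 1*3 + 2 = 5.
  i=5: a_5=3, p_5 = 3*18 + 11 = 65, q_5 = 3*5 + 3 = 18.
q_5 = 18 > 13, so the last convergent with denominator <= 13 is p_4/q_4 = 18/5.
The closest fraction with denominator <= 13 is either p_4/q_4 or the intermediate fraction (k*p_4 + p_3)/(k*q_4 + q_3) with the largest k >= 1 whose denominator stays <= 13; these approach x as k grows, and every other convergent or intermediate fraction in range is farther away.
Largest k: floor((13 - q_3)/q_4) = floor((13 - 3)/5) = 2.
That gives (2*18 + 11)/(2*5 + 3) = 47/13.
Compare the errors: |x - 18/5| = |408*5 - 18*113|/(113*5) = 6/565, and |x - 47/13| = |408*13 - 47*113|/(113*13) = 7/1469.
Cross-multiplying, 7*565 = 3955 < 8814 = 6*1469, so 7/1469 is smaller: the intermediate fraction 47/13 is closer to x than 18/5.

47/13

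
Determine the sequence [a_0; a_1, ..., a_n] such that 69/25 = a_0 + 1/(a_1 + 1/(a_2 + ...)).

Run the Euclidean algorithm on 69 and 25; the successive quotients are the partial quotients a_0, a_1, ... (each step inverts the fractional part left over by the previous one):
  69 = 2*25 + 19, so a_0 = 2.
  25 = 1*19 + 6, so a_1 = 1.
  19 = 3*6 + 1, so a_2 = 3.
  6 = 6*1 + 0, so a_3 = 6.
The remainder reaches 0 after 4 divisions, so the expansion has 4 partial quotients, read off in order.

[2; 1, 3, 6]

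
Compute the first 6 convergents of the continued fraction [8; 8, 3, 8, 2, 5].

8/1, 65/8, 203/25, 1689/208, 3581/441, 19594/2413

Using the convergent recurrence p_i = a_i*p_{i-1} + p_{i-2}, q_i = a_i*q_{i-1} + q_{i-2} with p_{-2}=0, p_{-1}=1, q_{-2}=1, q_{-1}=0:
  i=0: a_0=8, p_0 = 8*1 + 0 = 8, q_0 = 8*0 + 1 = 1.
  i=1: a_1=8, p_1 = 8*8 + 1 = 65, q_1 = 8*1 + 0 = 8.
  i=2: a_2=3, p_2 = 3*65 + 8 = 203, q_2 = 3*8 + 1 = 25.
  i=3: a_3=8, p_3 = 8*203 + 65 = 1689, q_3 = 8*25 + 8 = 208.
  i=4: a_4=2, p_4 = 2*1689 + 203 = 3581, q_4 = 2*208 + 25 = 441.
  i=5: a_5=5, p_5 = 5*3581 + 1689 = 19594, q_5 = 5*441 + 208 = 2413.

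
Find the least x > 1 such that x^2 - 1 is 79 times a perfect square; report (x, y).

First expand sqrt(79) as a continued fraction. With x_i = (sqrt(79) + m_i)/d_i and (m_0, d_0) = (0, 1): a_0 = floor(sqrt(79)) = 8, since 8^2 = 64 <= 79 < 81 = 9^2.
Iterate m_{i+1} = d_i*a_i - m_i, d_{i+1} = (79 - m_{i+1}^2)/d_i, a_{i+1} = floor((a_0 + m_{i+1})/d_{i+1}):
  m_1 = 1*8 - 0 = 8, d_1 = (79 - 8^2)/1 = 15/1 = 15, a_1 = floor((8 + 8)/15) = 1.
  m_2 = 15*1 - 8 = 7, d_2 = (79 - 7^2)/15 = 30/15 = 2, a_2 = floor((8 + 7)/2) = 7.
  m_3 = 2*7 - 7 = 7, d_3 = (79 - 7^2)/2 = 30/2 = 15, a_3 = floor((8 + 7)/15) = 1.
  m_4 = 15*1 - 7 = 8, d_4 = (79 - 8^2)/15 = 15/15 = 1, a_4 = floor((8 + 8)/1) = 16.
  m_5 = 1*16 - 8 = 8, d_5 = (79 - 8^2)/1 = 15/1 = 15: (m_5, d_5) = (m_1, d_1) = (8, 15), so from here the quotients repeat a_1, ..., a_4; the period length is 4.
So sqrt(79) = [8; (1, 7, 1, 16)] with period length k = 4.
k is even, so the fundamental solution of x^2 - 79y^2 = 1 is (p_{k-1}, q_{k-1}) = (p_3, q_3); compute convergents through index 3.
Convergents (p_i = a_i*p_{i-1} + p_{i-2}, q_i = a_i*q_{i-1} + q_{i-2} with p_{-2}=0, p_{-1}=1, q_{-2}=1, q_{-1}=0):
  i=0: a_0=8, p_0 = 8*1 + 0 = 8, q_0 = 8*0 + 1 = 1.
  i=1: a_1=1, p_1 = 1*8 + 1 = 9, q_1 = 1*1 + 0 = 1.
  i=2: a_2=7, p_2 = 7*9 + 8 = 71, q_2 = 7*1 + 1 = 8.
  i=3: a_3=1, p_3 = 1*71 + 9 = 80, q_3 = 1*8 + 1 = 9.
Check: 80^2 - 79*9^2 = 6400 - 6399 = 1, so (x, y) = (80, 9) solves the equation, and by the theorem it is the least positive solution.

(x, y) = (80, 9)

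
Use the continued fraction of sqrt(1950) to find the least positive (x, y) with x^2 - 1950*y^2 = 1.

(x, y) = (595349, 13482)

First expand sqrt(1950) as a continued fraction. With x_i = (sqrt(1950) + m_i)/d_i and (m_0, d_0) = (0, 1): a_0 = floor(sqrt(1950)) = 44, since 44^2 = 1936 <= 1950 < 2025 = 45^2.
Iterate m_{i+1} = d_i*a_i - m_i, d_{i+1} = (1950 - m_{i+1}^2)/d_i, a_{i+1} = floor((a_0 + m_{i+1})/d_{i+1}):
  m_1 = 1*44 - 0 = 44, d_1 = (1950 - 44^2)/1 = 14/1 = 14, a_1 = floor((44 + 44)/14) = 6.
  m_2 = 14*6 - 44 = 40, d_2 = (1950 - 40^2)/14 = 350/14 = 25, a_2 = floor((44 + 40)/25) = 3.
  m_3 = 25*3 - 40 = 35, d_3 = (1950 - 35^2)/25 = 725/25 = 29, a_3 = floor((44 + 35)/29) = 2.
  m_4 = 29*2 - 35 = 23, d_4 = (1950 - 23^2)/29 = 1421/29 = 49, a_4 = floor((44 + 23)/49) = 1.
  m_5 = 49*1 - 23 = 26, d_5 = (1950 - 26^2)/49 = 1274/49 = 26, a_5 = floor((44 + 26)/26) = 2.
  m_6 = 26*2 - 26 = 26, d_6 = (1950 - 26^2)/26 = 1274/26 = 49, a_6 = floor((44 + 26)/49) = 1.
  m_7 = 49*1 - 26 = 23, d_7 = (1950 - 23^2)/49 = 1421/49 = 29, a_7 = floor((44 + 23)/29) = 2.
  m_8 = 29*2 - 23 = 35, d_8 = (1950 - 35^2)/29 = 725/29 = 25, a_8 = floor((44 + 35)/25) = 3.
  m_9 = 25*3 - 35 = 40, d_9 = (1950 - 40^2)/25 = 350/25 = 14, a_9 = floor((44 + 40)/14) = 6.
  m_10 = 14*6 - 40 = 44, d_10 = (1950 - 44^2)/14 = 14/14 = 1, a_10 = floor((44 + 44)/1) = 88.
  m_11 = 1*88 - 44 = 44, d_11 = (1950 - 44^2)/1 = 14/1 = 14: (m_11, d_11) = (m_1, d_1) = (44, 14), so from here the quotients repeat a_1, ..., a_10; the period length is 10.
So sqrt(1950) = [44; (6, 3, 2, 1, 2, 1, 2, 3, 6, 88)] with period length k = 10.
k is even, so the fundamental solution of x^2 - 1950y^2 = 1 is (p_{k-1}, q_{k-1}) = (p_9, q_9); compute convergents through index 9.
Convergents (p_i = a_i*p_{i-1} + p_{i-2}, q_i = a_i*q_{i-1} + q_{i-2} with p_{-2}=0, p_{-1}=1, q_{-2}=1, q_{-1}=0):
  i=0: a_0=44, p_0 = 44*1 + 0 = 44, q_0 = 44*0 + 1 = 1.
  i=1: a_1=6, p_1 = 6*44 + 1 = 265, q_1 = 6*1 + 0 = 6.
  i=2: a_2=3, p_2 = 3*265 + 44 = 839, q_2 = 3*6 + 1 = 19.
  i=3: a_3=2, p_3 = 2*839 + 265 = 1943, q_3 = 2*19 + 6 = 44.
  i=4: a_4=1, p_4 = 1*1943 + 839 = 2782, q_4 = 1*44 + 19 = 63.
  i=5: a_5=2, p_5 = 2*2782 + 1943 = 7507, q_5 = 2*63 + 44 = 170.
  i=6: a_6=1, p_6 = 1*7507 + 2782 = 10289, q_6 = 1*170 + 63 = 233.
  i=7: a_7=2, p_7 = 2*10289 + 7507 = 28085, q_7 = 2*233 + 170 = 636.
  i=8: a_8=3, p_8 = 3*28085 + 10289 = 94544, q_8 = 3*636 + 233 = 2141.
  i=9: a_9=6, p_9 = 6*94544 + 28085 = 595349, q_9 = 6*2141 + 636 = 13482.
Check: 595349^2 - 1950*13482^2 = 354440431801 - 354440431800 = 1, so (x, y) = (595349, 13482) solves the equation, and by the theorem it is the least positive solution.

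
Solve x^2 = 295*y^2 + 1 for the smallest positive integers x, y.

(x, y) = (2024999, 117900)

First expand sqrt(295) as a continued fraction. With x_i = (sqrt(295) + m_i)/d_i and (m_0, d_0) = (0, 1): a_0 = floor(sqrt(295)) = 17, since 17^2 = 289 <= 295 < 324 = 18^2.
Iterate m_{i+1} = d_i*a_i - m_i, d_{i+1} = (295 - m_{i+1}^2)/d_i, a_{i+1} = floor((a_0 + m_{i+1})/d_{i+1}):
  m_1 = 1*17 - 0 = 17, d_1 = (295 - 17^2)/1 = 6/1 = 6, a_1 = floor((17 + 17)/6) = 5.
  m_2 = 6*5 - 17 = 13, d_2 = (295 - 13^2)/6 = 126/6 = 21, a_2 = floor((17 + 13)/21) = 1.
  m_3 = 21*1 - 13 = 8, d_3 = (295 - 8^2)/21 = 231/21 = 11, a_3 = floor((17 + 8)/11) = 2.
  m_4 = 11*2 - 8 = 14, d_4 = (295 - 14^2)/11 = 99/11 = 9, a_4 = floor((17 + 14)/9) = 3.
  m_5 = 9*3 - 14 = 13, d_5 = (295 - 13^2)/9 = 126/9 = 14, a_5 = floor((17 + 13)/14) = 2.
  m_6 = 14*2 - 13 = 15, d_6 = (295 - 15^2)/14 = 70/14 = 5, a_6 = floor((17 + 15)/5) = 6.
  m_7 = 5*6 - 15 = 15, d_7 = (295 - 15^2)/5 = 70/5 = 14, a_7 = floor((17 + 15)/14) = 2.
  m_8 = 14*2 - 15 = 13, d_8 = (295 - 13^2)/14 = 126/14 = 9, a_8 = floor((17 + 13)/9) = 3.
  m_9 = 9*3 - 13 = 14, d_9 = (295 - 14^2)/9 = 99/9 = 11, a_9 = floor((17 + 14)/11) = 2.
  m_10 = 11*2 - 14 = 8, d_10 = (295 - 8^2)/11 = 231/11 = 21, a_10 = floor((17 + 8)/21) = 1.
  m_11 = 21*1 - 8 = 13, d_11 = (295 - 13^2)/21 = 126/21 = 6, a_11 = floor((17 + 13)/6) = 5.
  m_12 = 6*5 - 13 = 17, d_12 = (295 - 17^2)/6 = 6/6 = 1, a_12 = floor((17 + 17)/1) = 34.
  m_13 = 1*34 - 17 = 17, d_13 = (295 - 17^2)/1 = 6/1 = 6: (m_13, d_13) = (m_1, d_1) = (17, 6), so from here the quotients repeat a_1, ..., a_12; the period length is 12.
So sqrt(295) = [17; (5, 1, 2, 3, 2, 6, 2, 3, 2, 1, 5, 34)] with period length k = 12.
k is even, so the fundamental solution of x^2 - 295y^2 = 1 is (p_{k-1}, q_{k-1}) = (p_11, q_11); compute convergents through index 11.
Convergents (p_i = a_i*p_{i-1} + p_{i-2}, q_i = a_i*q_{i-1} + q_{i-2} with p_{-2}=0, p_{-1}=1, q_{-2}=1, q_{-1}=0):
  i=0: a_0=17, p_0 = 17*1 + 0 = 17, q_0 = 17*0 + 1 = 1.
  i=1: a_1=5, p_1 = 5*17 + 1 = 86, q_1 = 5*1 + 0 = 5.
  i=2: a_2=1, p_2 = 1*86 + 17 = 103, q_2 = 1*5 + 1 = 6.
  i=3: a_3=2, p_3 = 2*103 + 86 = 292, q_3 = 2*6 + 5 = 17.
  i=4: a_4=3, p_4 = 3*292 + 103 = 979, q_4 = 3*17 + 6 = 57.
  i=5: a_5=2, p_5 = 2*979 + 292 = 2250, q_5 = 2*57 + 17 = 131.
  i=6: a_6=6, p_6 = 6*2250 + 979 = 14479, q_6 = 6*131 + 57 = 843.
  i=7: a_7=2, p_7 = 2*14479 + 2250 = 31208, q_7 = 2*843 + 131 = 1817.
  i=8: a_8=3, p_8 = 3*31208 + 14479 = 108103, q_8 = 3*1817 + 843 = 6294.
  i=9: a_9=2, p_9 = 2*108103 + 31208 = 247414, q_9 = 2*6294 + 1817 = 14405.
  i=10: a_10=1, p_10 = 1*247414 + 108103 = 355517, q_10 = 1*14405 + 6294 = 20699.
  i=11: a_11=5, p_11 = 5*355517 + 247414 = 2024999, q_11 = 5*20699 + 14405 = 117900.
Check: 2024999^2 - 295*117900^2 = 4100620950001 - 4100620950000 = 1, so (x, y) = (2024999, 117900) solves the equation, and by the theorem it is the least positive solution.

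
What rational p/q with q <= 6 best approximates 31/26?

Expand x = 31/26 as a continued fraction with the Euclidean algorithm:
  31 = 1*26 + 5, so a_0 = 1.
  26 = 5*5 + 1, so a_1 = 5.
  5 = 5*1 + 0, so a_2 = 5.
so x = [1; 5, 5].
Convergents (p_i = a_i*p_{i-1} + p_{i-2}, q_i = a_i*q_{i-1} + q_{i-2} with p_{-2}=0, p_{-1}=1, q_{-2}=1, q_{-1}=0), until the denominator exceeds 6:
  i=0: a_0=1, p_0 = 1*1 + 0 = 1, q_0 = 1*0 + 1 = 1.
  i=1: a_1=5, p_1 = 5*1 + 1 = 6, q_1 = 5*1 + 0 = 5.
  i=2: a_2=5, p_2 = 5*6 + 1 = 31, q_2 = 5*5 + 1 = 26.
q_2 = 26 > 6, so the last convergent with denominator <= 6 is p_1/q_1 = 6/5.
The closest fraction with denominator <= 6 is either p_1/q_1 or the intermediate fraction (k*p_1 + p_0)/(k*q_1 + q_0) with the largest k >= 1 whose denominator stays <= 6; these approach x as k grows, and every other convergent or intermediate fraction in range is farther away.
Largest k: floor((6 - q_0)/q_1) = floor((6 - 1)/5) = 1.
That gives (1*6 + 1)/(1*5 + 1) = 7/6.
Compare the errors: |x - 6/5| = |31*5 - 6*26|/(26*5) = 1/130, and |x - 7/6| = |31*6 - 7*26|/(26*6) = 4/156.
Cross-multiplying, 1*156 = 156 < 520 = 4*130, so 1/130 is smaller: the convergent 6/5 is closer to x than 7/6.

6/5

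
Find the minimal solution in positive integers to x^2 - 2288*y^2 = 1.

First expand sqrt(2288) as a continued fraction. With x_i = (sqrt(2288) + m_i)/d_i and (m_0, d_0) = (0, 1): a_0 = floor(sqrt(2288)) = 47, since 47^2 = 2209 <= 2288 < 2304 = 48^2.
Iterate m_{i+1} = d_i*a_i - m_i, d_{i+1} = (2288 - m_{i+1}^2)/d_i, a_{i+1} = floor((a_0 + m_{i+1})/d_{i+1}):
  m_1 = 1*47 - 0 = 47, d_1 = (2288 - 47^2)/1 = 79/1 = 79, a_1 = floor((47 + 47)/79) = 1.
  m_2 = 79*1 - 47 = 32, d_2 = (2288 - 32^2)/79 = 1264/79 = 16, a_2 = floor((47 + 32)/16) = 4.
  m_3 = 16*4 - 32 = 32, d_3 = (2288 - 32^2)/16 = 1264/16 = 79, a_3 = floor((47 + 32)/79) = 1.
  m_4 = 79*1 - 32 = 47, d_4 = (2288 - 47^2)/79 = 79/79 = 1, a_4 = floor((47 + 47)/1) = 94.
  m_5 = 1*94 - 47 = 47, d_5 = (2288 - 47^2)/1 = 79/1 = 79: (m_5, d_5) = (m_1, d_1) = (47, 79), so from here the quotients repeat a_1, ..., a_4; the period length is 4.
So sqrt(2288) = [47; (1, 4, 1, 94)] with period length k = 4.
k is even, so the fundamental solution of x^2 - 2288y^2 = 1 is (p_{k-1}, q_{k-1}) = (p_3, q_3); compute convergents through index 3.
Convergents (p_i = a_i*p_{i-1} + p_{i-2}, q_i = a_i*q_{i-1} + q_{i-2} with p_{-2}=0, p_{-1}=1, q_{-2}=1, q_{-1}=0):
  i=0: a_0=47, p_0 = 47*1 + 0 = 47, q_0 = 47*0 + 1 = 1.
  i=1: a_1=1, p_1 = 1*47 + 1 = 48, q_1 = 1*1 + 0 = 1.
  i=2: a_2=4, p_2 = 4*48 + 47 = 239, q_2 = 4*1 + 1 = 5.
  i=3: a_3=1, p_3 = 1*239 + 48 = 287, q_3 = 1*5 + 1 = 6.
Check: 287^2 - 2288*6^2 = 82369 - 82368 = 1, so (x, y) = (287, 6) solves the equation, and by the theorem it is the least positive solution.

(x, y) = (287, 6)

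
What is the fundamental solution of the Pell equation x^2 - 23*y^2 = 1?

(x, y) = (24, 5)

First expand sqrt(23) as a continued fraction. With x_i = (sqrt(23) + m_i)/d_i and (m_0, d_0) = (0, 1): a_0 = floor(sqrt(23)) = 4, since 4^2 = 16 <= 23 < 25 = 5^2.
Iterate m_{i+1} = d_i*a_i - m_i, d_{i+1} = (23 - m_{i+1}^2)/d_i, a_{i+1} = floor((a_0 + m_{i+1})/d_{i+1}):
  m_1 = 1*4 - 0 = 4, d_1 = (23 - 4^2)/1 = 7/1 = 7, a_1 = floor((4 + 4)/7) = 1.
  m_2 = 7*1 - 4 = 3, d_2 = (23 - 3^2)/7 = 14/7 = 2, a_2 = floor((4 + 3)/2) = 3.
  m_3 = 2*3 - 3 = 3, d_3 = (23 - 3^2)/2 = 14/2 = 7, a_3 = floor((4 + 3)/7) = 1.
  m_4 = 7*1 - 3 = 4, d_4 = (23 - 4^2)/7 = 7/7 = 1, a_4 = floor((4 + 4)/1) = 8.
  m_5 = 1*8 - 4 = 4, d_5 = (23 - 4^2)/1 = 7/1 = 7: (m_5, d_5) = (m_1, d_1) = (4, 7), so from here the quotients repeat a_1, ..., a_4; the period length is 4.
So sqrt(23) = [4; (1, 3, 1, 8)] with period length k = 4.
k is even, so the fundamental solution of x^2 - 23y^2 = 1 is (p_{k-1}, q_{k-1}) = (p_3, q_3); compute convergents through index 3.
Convergents (p_i = a_i*p_{i-1} + p_{i-2}, q_i = a_i*q_{i-1} + q_{i-2} with p_{-2}=0, p_{-1}=1, q_{-2}=1, q_{-1}=0):
  i=0: a_0=4, p_0 = 4*1 + 0 = 4, q_0 = 4*0 + 1 = 1.
  i=1: a_1=1, p_1 = 1*4 + 1 = 5, q_1 = 1*1 + 0 = 1.
  i=2: a_2=3, p_2 = 3*5 + 4 = 19, q_2 = 3*1 + 1 = 4.
  i=3: a_3=1, p_3 = 1*19 + 5 = 24, q_3 = 1*4 + 1 = 5.
Check: 24^2 - 23*5^2 = 576 - 575 = 1, so (x, y) = (24, 5) solves the equation, and by the theorem it is the least positive solution.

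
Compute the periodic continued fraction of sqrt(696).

[26; (2, 1, 1, 1, 1, 1, 2, 52)]

Write x_i = (sqrt(696) + m_i)/d_i with (m_0, d_0) = (0, 1). a_0 = floor(sqrt(696)) = 26, since 26^2 = 676 <= 696 < 729 = 27^2.
Iterate m_{i+1} = d_i*a_i - m_i, d_{i+1} = (696 - m_{i+1}^2)/d_i, a_{i+1} = floor((a_0 + m_{i+1})/d_{i+1}):
  m_1 = 1*26 - 0 = 26, d_1 = (696 - 26^2)/1 = 20/1 = 20, a_1 = floor((26 + 26)/20) = 2.
  m_2 = 20*2 - 26 = 14, d_2 = (696 - 14^2)/20 = 500/20 = 25, a_2 = floor((26 + 14)/25) = 1.
  m_3 = 25*1 - 14 = 11, d_3 = (696 - 11^2)/25 = 575/25 = 23, a_3 = floor((26 + 11)/23) = 1.
  m_4 = 23*1 - 11 = 12, d_4 = (696 - 12^2)/23 = 552/23 = 24, a_4 = floor((26 + 12)/24) = 1.
  m_5 = 24*1 - 12 = 12, d_5 = (696 - 12^2)/24 = 552/24 = 23, a_5 = floor((26 + 12)/23) = 1.
  m_6 = 23*1 - 12 = 11, d_6 = (696 - 11^2)/23 = 575/23 = 25, a_6 = floor((26 + 11)/25) = 1.
  m_7 = 25*1 - 11 = 14, d_7 = (696 - 14^2)/25 = 500/25 = 20, a_7 = floor((26 + 14)/20) = 2.
  m_8 = 20*2 - 14 = 26, d_8 = (696 - 26^2)/20 = 20/20 = 1, a_8 = floor((26 + 26)/1) = 52.
  m_9 = 1*52 - 26 = 26, d_9 = (696 - 26^2)/1 = 20/1 = 20: (m_9, d_9) = (m_1, d_1) = (26, 20), so from here the quotients repeat a_1, ..., a_8; the period length is 8.
Hence the expansion of sqrt(696) is a_0 = 26 followed by the repeating block 2, 1, 1, 1, 1, 1, 2, 52 (period 8).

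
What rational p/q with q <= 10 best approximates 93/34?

11/4

Expand x = 93/34 as a continued fraction with the Euclidean algorithm:
  93 = 2*34 + 25, so a_0 = 2.
  34 = 1*25 + 9, so a_1 = 1.
  25 = 2*9 + 7, so a_2 = 2.
  9 = 1*7 + 2, so a_3 = 1.
  7 = 3*2 + 1, so a_4 = 3.
  2 = 2*1 + 0, so a_5 = 2.
so x = [2; 1, 2, 1, 3, 2].
Convergents (p_i = a_i*p_{i-1} + p_{i-2}, q_i = a_i*q_{i-1} + q_{i-2} with p_{-2}=0, p_{-1}=1, q_{-2}=1, q_{-1}=0), until the denominator exceeds 10:
  i=0: a_0=2, p_0 = 2*1 + 0 = 2, q_0 = 2*0 + 1 = 1.
  i=1: a_1=1, p_1 = 1*2 + 1 = 3, q_1 = 1*1 + 0 = 1.
  i=2: a_2=2, p_2 = 2*3 + 2 = 8, q_2 = 2*1 + 1 = 3.
  i=3: a_3=1, p_3 = 1*8 + 3 = 11, q_3 = 1*3 + 1 = 4.
  i=4: a_4=3, p_4 = 3*11 + 8 = 41, q_4 = 3*4 + 3 = 15.
q_4 = 15 > 10, so the last convergent with denominator <= 10 is p_3/q_3 = 11/4.
The closest fraction with denominator <= 10 is either p_3/q_3 or the intermediate fraction (k*p_3 + p_2)/(k*q_3 + q_2) with the largest k >= 1 whose denominator stays <= 10; these approach x as k grows, and every other convergent or intermediate fraction in range is farther away.
Largest k: floor((10 - q_2)/q_3) = floor((10 - 3)/4) = 1.
That gives (1*11 + 8)/(1*4 + 3) = 19/7.
Compare the errors: |x - 11/4| = |93*4 - 11*34|/(34*4) = 2/136, and |x - 19/7| = |93*7 - 19*34|/(34*7) = 5/238.
Cross-multiplying, 2*238 = 476 < 680 = 5*136, so 2/136 is smaller: the convergent 11/4 is closer to x than 19/7.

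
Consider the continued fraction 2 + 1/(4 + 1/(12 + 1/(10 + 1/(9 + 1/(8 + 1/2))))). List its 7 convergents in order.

Using the convergent recurrence p_i = a_i*p_{i-1} + p_{i-2}, q_i = a_i*q_{i-1} + q_{i-2} with p_{-2}=0, p_{-1}=1, q_{-2}=1, q_{-1}=0:
  i=0: a_0=2, p_0 = 2*1 + 0 = 2, q_0 = 2*0 + 1 = 1.
  i=1: a_1=4, p_1 = 4*2 + 1 = 9, q_1 = 4*1 + 0 = 4.
  i=2: a_2=12, p_2 = 12*9 + 2 = 110, q_2 = 12*4 + 1 = 49.
  i=3: a_3=10, p_3 = 10*110 + 9 = 1109, q_3 = 10*49 + 4 = 494.
  i=4: a_4=9, p_4 = 9*1109 + 110 = 10091, q_4 = 9*494 + 49 = 4495.
  i=5: a_5=8, p_5 = 8*10091 + 1109 = 81837, q_5 = 8*4495 + 494 = 36454.
  i=6: a_6=2, p_6 = 2*81837 + 10091 = 173765, q_6 = 2*36454 + 4495 = 77403.

2/1, 9/4, 110/49, 1109/494, 10091/4495, 81837/36454, 173765/77403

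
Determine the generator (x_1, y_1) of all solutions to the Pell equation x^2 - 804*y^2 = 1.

(x, y) = (515095, 18166)

First expand sqrt(804) as a continued fraction. With x_i = (sqrt(804) + m_i)/d_i and (m_0, d_0) = (0, 1): a_0 = floor(sqrt(804)) = 28, since 28^2 = 784 <= 804 < 841 = 29^2.
Iterate m_{i+1} = d_i*a_i - m_i, d_{i+1} = (804 - m_{i+1}^2)/d_i, a_{i+1} = floor((a_0 + m_{i+1})/d_{i+1}):
  m_1 = 1*28 - 0 = 28, d_1 = (804 - 28^2)/1 = 20/1 = 20, a_1 = floor((28 + 28)/20) = 2.
  m_2 = 20*2 - 28 = 12, d_2 = (804 - 12^2)/20 = 660/20 = 33, a_2 = floor((28 + 12)/33) = 1.
  m_3 = 33*1 - 12 = 21, d_3 = (804 - 21^2)/33 = 363/33 = 11, a_3 = floor((28 + 21)/11) = 4.
  m_4 = 11*4 - 21 = 23, d_4 = (804 - 23^2)/11 = 275/11 = 25, a_4 = floor((28 + 23)/25) = 2.
  m_5 = 25*2 - 23 = 27, d_5 = (804 - 27^2)/25 = 75/25 = 3, a_5 = floor((28 + 27)/3) = 18.
  m_6 = 3*18 - 27 = 27, d_6 = (804 - 27^2)/3 = 75/3 = 25, a_6 = floor((28 + 27)/25) = 2.
  m_7 = 25*2 - 27 = 23, d_7 = (804 - 23^2)/25 = 275/25 = 11, a_7 = floor((28 + 23)/11) = 4.
  m_8 = 11*4 - 23 = 21, d_8 = (804 - 21^2)/11 = 363/11 = 33, a_8 = floor((28 + 21)/33) = 1.
  m_9 = 33*1 - 21 = 12, d_9 = (804 - 12^2)/33 = 660/33 = 20, a_9 = floor((28 + 12)/20) = 2.
  m_10 = 20*2 - 12 = 28, d_10 = (804 - 28^2)/20 = 20/20 = 1, a_10 = floor((28 + 28)/1) = 56.
  m_11 = 1*56 - 28 = 28, d_11 = (804 - 28^2)/1 = 20/1 = 20: (m_11, d_11) = (m_1, d_1) = (28, 20), so from here the quotients repeat a_1, ..., a_10; the period length is 10.
So sqrt(804) = [28; (2, 1, 4, 2, 18, 2, 4, 1, 2, 56)] with period length k = 10.
k is even, so the fundamental solution of x^2 - 804y^2 = 1 is (p_{k-1}, q_{k-1}) = (p_9, q_9); compute convergents through index 9.
Convergents (p_i = a_i*p_{i-1} + p_{i-2}, q_i = a_i*q_{i-1} + q_{i-2} with p_{-2}=0, p_{-1}=1, q_{-2}=1, q_{-1}=0):
  i=0: a_0=28, p_0 = 28*1 + 0 = 28, q_0 = 28*0 + 1 = 1.
  i=1: a_1=2, p_1 = 2*28 + 1 = 57, q_1 = 2*1 + 0 = 2.
  i=2: a_2=1, p_2 = 1*57 + 28 = 85, q_2 = 1*2 + 1 = 3.
  i=3: a_3=4, p_3 = 4*85 + 57 = 397, q_3 = 4*3 + 2 = 14.
  i=4: a_4=2, p_4 = 2*397 + 85 = 879, q_4 = 2*14 + 3 = 31.
  i=5: a_5=18, p_5 = 18*879 + 397 = 16219, q_5 = 18*31 + 14 = 572.
  i=6: a_6=2, p_6 = 2*16219 + 879 = 33317, q_6 = 2*572 + 31 = 1175.
  i=7: a_7=4, p_7 = 4*33317 + 16219 = 149487, q_7 = 4*1175 + 572 = 5272.
  i=8: a_8=1, p_8 = 1*149487 + 33317 = 182804, q_8 = 1*5272 + 1175 = 6447.
  i=9: a_9=2, p_9 = 2*182804 + 149487 = 515095, q_9 = 2*6447 + 5272 = 18166.
Check: 515095^2 - 804*18166^2 = 265322859025 - 265322859024 = 1, so (x, y) = (515095, 18166) solves the equation, and by the theorem it is the least positive solution.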